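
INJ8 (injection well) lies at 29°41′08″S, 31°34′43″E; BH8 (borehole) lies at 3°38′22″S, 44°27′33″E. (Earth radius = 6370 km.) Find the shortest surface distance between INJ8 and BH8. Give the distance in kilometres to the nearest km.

INJ8: φ = -29.68556°, λ = +31.57861°
BH8: φ = -3.63944°, λ = +44.45917°
Δφ = 26.0461°,  Δλ = 12.8806°
a = sin²(Δφ/2) + cos φ₁ cos φ₂ sin²(Δλ/2) = 0.061688
c = 2·arcsin(√a) = 0.501995 rad = 28.7622°
d = R·c = 6370 × 0.501995 = 3197.7 km

3198 km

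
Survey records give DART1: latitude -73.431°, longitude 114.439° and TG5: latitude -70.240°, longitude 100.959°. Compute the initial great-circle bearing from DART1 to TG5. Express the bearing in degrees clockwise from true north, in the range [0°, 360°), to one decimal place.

300.7°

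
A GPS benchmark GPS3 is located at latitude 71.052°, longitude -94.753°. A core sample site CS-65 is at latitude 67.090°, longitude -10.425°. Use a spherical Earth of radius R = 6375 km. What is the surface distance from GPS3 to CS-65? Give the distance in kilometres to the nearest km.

3105 km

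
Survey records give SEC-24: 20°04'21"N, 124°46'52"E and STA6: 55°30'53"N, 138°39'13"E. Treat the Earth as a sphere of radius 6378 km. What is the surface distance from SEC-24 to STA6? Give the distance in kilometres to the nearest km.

4113 km

SEC-24: φ = +20.07250°, λ = +124.78111°
STA6: φ = +55.51472°, λ = +138.65361°
Δφ = 35.4422°,  Δλ = 13.8725°
a = sin²(Δφ/2) + cos φ₁ cos φ₂ sin²(Δλ/2) = 0.100406
c = 2·arcsin(√a) = 0.644852 rad = 36.9473°
d = R·c = 6378 × 0.644852 = 4112.9 km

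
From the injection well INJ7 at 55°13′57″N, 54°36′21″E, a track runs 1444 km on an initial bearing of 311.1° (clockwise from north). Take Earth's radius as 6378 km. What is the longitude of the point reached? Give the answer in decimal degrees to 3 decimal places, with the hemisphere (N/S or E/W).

33.333°E

INJ7: φ = +55.23250°, λ = +54.60583°
δ = d/R = 1444/6378 = 0.226403 rad
φ₂ = arcsin(sin φ₁ cos δ + cos φ₁ sin δ cos θ)
   = arcsin(0.82147·0.97448 + 0.57025·0.22447·0.65738) = 62.20931°
λ₂ = λ₁ + atan2(sin θ sin δ cos φ₁, cos δ − sin φ₁ sin φ₂) = 33.33325°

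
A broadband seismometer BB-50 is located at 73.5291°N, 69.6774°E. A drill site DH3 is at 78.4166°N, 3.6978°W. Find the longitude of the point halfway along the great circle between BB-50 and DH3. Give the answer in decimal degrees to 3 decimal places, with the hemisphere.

Bx = cos φ₂ cos Δλ = 0.057448,  By = cos φ₂ sin Δλ = -0.192401
φₘ = atan2(sin φ₁ + sin φ₂, √((cos φ₁ + Bx)² + By²)) = 78.58229°
λₘ = λ₁ + atan2(By, cos φ₁ + Bx) = 40.24291°

40.243°E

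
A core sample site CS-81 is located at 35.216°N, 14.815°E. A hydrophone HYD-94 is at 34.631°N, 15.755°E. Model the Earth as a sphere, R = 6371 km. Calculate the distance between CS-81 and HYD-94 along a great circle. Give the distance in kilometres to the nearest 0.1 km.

Δφ = -0.5850°,  Δλ = 0.9400°
a = sin²(Δφ/2) + cos φ₁ cos φ₂ sin²(Δλ/2) = 0.000071
c = 2·arcsin(√a) = 0.016888 rad = 0.9676°
d = R·c = 6371 × 0.016888 = 107.6 km

107.6 km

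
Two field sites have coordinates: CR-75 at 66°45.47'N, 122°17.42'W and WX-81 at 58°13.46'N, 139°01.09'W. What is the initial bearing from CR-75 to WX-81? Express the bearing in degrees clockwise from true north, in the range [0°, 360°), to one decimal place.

229.8°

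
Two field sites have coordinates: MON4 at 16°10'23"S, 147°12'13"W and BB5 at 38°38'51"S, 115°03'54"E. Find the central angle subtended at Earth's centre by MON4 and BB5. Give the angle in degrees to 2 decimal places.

85.81°

MON4: φ = -16.17306°, λ = -147.20361°
BB5: φ = -38.64750°, λ = +115.06500°
Δφ = -22.4744°,  Δλ = -97.7314°
a = sin²(Δφ/2) + cos φ₁ cos φ₂ sin²(Δλ/2) = 0.463477
c = 2·arcsin(√a) = 1.497685 rad = 85.8110°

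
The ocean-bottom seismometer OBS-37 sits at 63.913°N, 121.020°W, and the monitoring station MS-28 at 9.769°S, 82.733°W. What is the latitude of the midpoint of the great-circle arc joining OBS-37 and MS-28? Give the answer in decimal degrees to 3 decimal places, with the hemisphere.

Bx = cos φ₂ cos Δλ = 0.773536,  By = cos φ₂ sin Δλ = 0.610617
φₘ = atan2(sin φ₁ + sin φ₂, √((cos φ₁ + Bx)² + By²)) = 28.20513°
λₘ = λ₁ + atan2(By, cos φ₁ + Bx) = -94.30474°

28.205°N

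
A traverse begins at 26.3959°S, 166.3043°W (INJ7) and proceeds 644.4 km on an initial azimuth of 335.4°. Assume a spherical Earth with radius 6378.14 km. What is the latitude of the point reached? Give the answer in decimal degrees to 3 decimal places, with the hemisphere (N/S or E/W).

21.110°S

δ = d/R = 644.4/6378.14 = 0.101033 rad
φ₂ = arcsin(sin φ₁ cos δ + cos φ₁ sin δ cos θ)
   = arcsin(-0.44457·0.99490 + 0.89574·0.10086·0.90924) = -21.10994°
λ₂ = λ₁ + atan2(sin θ sin δ cos φ₁, cos δ − sin φ₁ sin φ₂) = -168.88387°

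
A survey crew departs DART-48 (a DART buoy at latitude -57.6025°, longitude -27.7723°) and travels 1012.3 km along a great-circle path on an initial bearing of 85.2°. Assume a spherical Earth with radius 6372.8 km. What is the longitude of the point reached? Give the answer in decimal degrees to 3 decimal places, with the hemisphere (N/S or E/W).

δ = d/R = 1012.3/6372.8 = 0.158847 rad
φ₂ = arcsin(sin φ₁ cos δ + cos φ₁ sin δ cos θ)
   = arcsin(-0.84435·0.98741 + 0.53579·0.15818·0.08368) = -55.75404°
λ₂ = λ₁ + atan2(sin θ sin δ cos φ₁, cos δ − sin φ₁ sin φ₂) = -11.50616°

11.506°W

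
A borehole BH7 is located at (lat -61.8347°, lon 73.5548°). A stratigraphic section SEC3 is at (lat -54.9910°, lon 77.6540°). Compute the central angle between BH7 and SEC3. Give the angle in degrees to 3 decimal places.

7.169°

Δφ = 6.8437°,  Δλ = 4.0992°
a = sin²(Δφ/2) + cos φ₁ cos φ₂ sin²(Δλ/2) = 0.003909
c = 2·arcsin(√a) = 0.125124 rad = 7.1691°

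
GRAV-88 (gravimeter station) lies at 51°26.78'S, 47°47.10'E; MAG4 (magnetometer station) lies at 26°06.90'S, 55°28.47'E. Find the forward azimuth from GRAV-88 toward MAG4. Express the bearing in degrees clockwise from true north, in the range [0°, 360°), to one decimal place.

15.9°

GRAV-88: φ = -51.44633°, λ = +47.78500°
MAG4: φ = -26.11500°, λ = +55.47450°
Δλ = 7.6895°
y = sin Δλ · cos φ₂ = 0.120145
x = cos φ₁ sin φ₂ − sin φ₁ cos φ₂ cos Δλ = 0.421538
θ = atan2(y, x) = 15.9084° → 15.9084° (mod 360°)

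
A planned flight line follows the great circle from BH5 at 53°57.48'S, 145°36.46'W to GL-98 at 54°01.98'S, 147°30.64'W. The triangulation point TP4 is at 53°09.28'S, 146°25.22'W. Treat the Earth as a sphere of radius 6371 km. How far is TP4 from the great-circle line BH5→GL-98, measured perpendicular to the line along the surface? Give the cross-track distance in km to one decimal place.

93.1 km

BH5: φ = -53.95800°, λ = -145.60767°
GL-98: φ = -54.03300°, λ = -147.51067°
TP4: φ = -53.15467°, λ = -146.42033°
δ₁₃ = central angle BH5→TP4 = 0.016357 rad  (haversine)
θ₁₃ = bearing BH5→TP4 = 328.669°,  θ₁₂ = bearing BH5→GL-98 = 265.395°
dₓₜ = R·arcsin(sin δ₁₃ · sin(θ₁₃ − θ₁₂)) = 6371·arcsin(0.01636·sin(63.274°)) = 93.079 km
|dₓₜ| = 93.079 km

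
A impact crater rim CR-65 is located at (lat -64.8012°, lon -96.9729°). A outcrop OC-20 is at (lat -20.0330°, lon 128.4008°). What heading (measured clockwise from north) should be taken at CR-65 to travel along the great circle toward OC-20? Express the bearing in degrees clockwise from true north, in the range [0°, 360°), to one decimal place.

222.0°

Δλ = -134.6263°
y = sin Δλ · cos φ₂ = -0.668642
x = cos φ₁ sin φ₂ − sin φ₁ cos φ₂ cos Δλ = -0.743020
θ = atan2(y, x) = -138.0160° → 221.9840° (mod 360°)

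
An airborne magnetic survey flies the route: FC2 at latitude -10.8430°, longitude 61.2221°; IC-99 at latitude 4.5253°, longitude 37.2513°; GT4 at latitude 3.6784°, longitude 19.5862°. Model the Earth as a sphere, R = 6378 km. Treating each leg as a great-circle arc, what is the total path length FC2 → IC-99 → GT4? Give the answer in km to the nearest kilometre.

FC2→IC-99: c = 0.495358 rad, d = 3159.39 km
IC-99→GT4: c = 0.307870 rad, d = 1963.60 km
Total = 3159.39 + 1963.60 = 5122.99 km

5123 km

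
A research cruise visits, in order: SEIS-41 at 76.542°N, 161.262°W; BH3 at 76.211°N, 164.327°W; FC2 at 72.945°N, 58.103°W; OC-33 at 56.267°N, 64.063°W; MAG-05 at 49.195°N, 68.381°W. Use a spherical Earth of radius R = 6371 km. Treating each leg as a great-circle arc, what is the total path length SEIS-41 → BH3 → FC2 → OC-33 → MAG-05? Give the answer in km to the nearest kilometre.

5540 km

SEIS-41→BH3: c = 0.013859 rad, d = 88.30 km
BH3→FC2: c = 0.430061 rad, d = 2739.92 km
FC2→OC-33: c = 0.294138 rad, d = 1873.95 km
OC-33→MAG-05: c = 0.131532 rad, d = 837.99 km
Total = 88.30 + 2739.92 + 1873.95 + 837.99 = 5540.16 km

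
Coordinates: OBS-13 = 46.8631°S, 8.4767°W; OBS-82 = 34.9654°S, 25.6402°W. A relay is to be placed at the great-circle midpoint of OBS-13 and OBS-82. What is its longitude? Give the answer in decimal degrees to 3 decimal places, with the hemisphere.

Bx = cos φ₂ cos Δλ = 0.783003,  By = cos φ₂ sin Δλ = -0.241833
φₘ = atan2(sin φ₁ + sin φ₂, √((cos φ₁ + Bx)² + By²)) = -41.23114°
λₘ = λ₁ + atan2(By, cos φ₁ + Bx) = -17.83925°

17.839°W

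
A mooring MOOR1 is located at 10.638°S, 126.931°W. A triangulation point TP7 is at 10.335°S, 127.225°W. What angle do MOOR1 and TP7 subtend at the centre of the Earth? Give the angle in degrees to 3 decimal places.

Δφ = 0.3030°,  Δλ = -0.2940°
a = sin²(Δφ/2) + cos φ₁ cos φ₂ sin²(Δλ/2) = 0.000013
c = 2·arcsin(√a) = 0.007309 rad = 0.4188°

0.419°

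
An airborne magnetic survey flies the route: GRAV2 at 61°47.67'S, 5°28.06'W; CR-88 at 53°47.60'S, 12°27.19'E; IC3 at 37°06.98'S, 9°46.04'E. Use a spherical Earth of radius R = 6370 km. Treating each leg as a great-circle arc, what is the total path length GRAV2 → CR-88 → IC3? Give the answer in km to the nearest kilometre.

3243 km

GRAV2: φ = -61.79450°, λ = -5.46767°
CR-88: φ = -53.79333°, λ = +12.45317°
IC3: φ = -37.11633°, λ = +9.76733°
GRAV2→CR-88: c = 0.216199 rad, d = 1377.19 km
CR-88→IC3: c = 0.292866 rad, d = 1865.56 km
Total = 1377.19 + 1865.56 = 3242.75 km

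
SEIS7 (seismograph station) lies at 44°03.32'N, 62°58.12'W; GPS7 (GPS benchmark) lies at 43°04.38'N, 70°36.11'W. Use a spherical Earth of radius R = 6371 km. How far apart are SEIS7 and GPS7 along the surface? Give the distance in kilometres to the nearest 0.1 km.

624.4 km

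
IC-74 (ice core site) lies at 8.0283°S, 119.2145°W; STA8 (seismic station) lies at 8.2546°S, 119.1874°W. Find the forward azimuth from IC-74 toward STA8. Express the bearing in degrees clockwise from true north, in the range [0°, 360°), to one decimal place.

173.2°

Δλ = 0.0271°
y = sin Δλ · cos φ₂ = 0.000468
x = cos φ₁ sin φ₂ − sin φ₁ cos φ₂ cos Δλ = -0.003950
θ = atan2(y, x) = 173.2413° → 173.2413° (mod 360°)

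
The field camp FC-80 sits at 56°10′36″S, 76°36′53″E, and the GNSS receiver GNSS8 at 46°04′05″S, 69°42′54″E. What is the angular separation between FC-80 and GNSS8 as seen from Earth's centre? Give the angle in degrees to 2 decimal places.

FC-80: φ = -56.17667°, λ = +76.61472°
GNSS8: φ = -46.06806°, λ = +69.71500°
Δφ = 10.1086°,  Δλ = -6.8997°
a = sin²(Δφ/2) + cos φ₁ cos φ₂ sin²(Δλ/2) = 0.009160
c = 2·arcsin(√a) = 0.191709 rad = 10.9841°

10.98°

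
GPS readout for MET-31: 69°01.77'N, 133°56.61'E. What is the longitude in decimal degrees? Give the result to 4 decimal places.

133.9435°E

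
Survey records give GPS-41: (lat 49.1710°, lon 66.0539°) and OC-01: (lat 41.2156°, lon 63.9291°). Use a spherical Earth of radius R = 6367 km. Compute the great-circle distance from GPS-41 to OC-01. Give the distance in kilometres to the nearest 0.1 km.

899.5 km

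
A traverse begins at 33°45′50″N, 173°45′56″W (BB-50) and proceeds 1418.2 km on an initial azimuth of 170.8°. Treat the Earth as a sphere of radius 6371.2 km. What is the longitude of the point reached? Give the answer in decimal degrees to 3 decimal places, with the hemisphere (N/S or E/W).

171.597°W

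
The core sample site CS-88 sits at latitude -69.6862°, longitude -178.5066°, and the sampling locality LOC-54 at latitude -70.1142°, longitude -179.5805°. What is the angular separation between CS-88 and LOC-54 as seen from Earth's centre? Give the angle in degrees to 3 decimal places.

0.565°

Δφ = -0.4280°,  Δλ = -1.0739°
a = sin²(Δφ/2) + cos φ₁ cos φ₂ sin²(Δλ/2) = 0.000024
c = 2·arcsin(√a) = 0.009863 rad = 0.5651°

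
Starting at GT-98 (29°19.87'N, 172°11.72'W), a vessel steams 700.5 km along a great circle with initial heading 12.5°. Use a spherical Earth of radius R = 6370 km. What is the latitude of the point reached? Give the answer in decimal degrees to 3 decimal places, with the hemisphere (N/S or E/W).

GT-98: φ = +29.33117°, λ = -172.19533°
δ = d/R = 700.5/6370 = 0.109969 rad
φ₂ = arcsin(sin φ₁ cos δ + cos φ₁ sin δ cos θ)
   = arcsin(0.48986·0.99396 + 0.87180·0.10975·0.97630) = 35.47219°
λ₂ = λ₁ + atan2(sin θ sin δ cos φ₁, cos δ − sin φ₁ sin φ₂) = -170.52394°

35.472°N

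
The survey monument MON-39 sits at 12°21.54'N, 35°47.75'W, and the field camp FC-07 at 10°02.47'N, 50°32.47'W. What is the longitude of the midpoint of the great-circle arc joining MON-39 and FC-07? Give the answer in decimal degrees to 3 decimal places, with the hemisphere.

MON-39: φ = +12.35900°, λ = -35.79583°
FC-07: φ = +10.04117°, λ = -50.54117°
Bx = cos φ₂ cos Δλ = 0.952254,  By = cos φ₂ sin Δλ = -0.250625
φₘ = atan2(sin φ₁ + sin φ₂, √((cos φ₁ + Bx)² + By²)) = 11.29106°
λₘ = λ₁ + atan2(By, cos φ₁ + Bx) = -43.19820°

43.198°W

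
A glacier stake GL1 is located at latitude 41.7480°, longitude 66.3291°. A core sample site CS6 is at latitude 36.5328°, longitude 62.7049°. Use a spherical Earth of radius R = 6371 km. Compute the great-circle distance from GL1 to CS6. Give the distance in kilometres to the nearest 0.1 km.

658.6 km

Δφ = -5.2152°,  Δλ = -3.6242°
a = sin²(Δφ/2) + cos φ₁ cos φ₂ sin²(Δλ/2) = 0.002669
c = 2·arcsin(√a) = 0.103376 rad = 5.9230°
d = R·c = 6371 × 0.103376 = 658.6 km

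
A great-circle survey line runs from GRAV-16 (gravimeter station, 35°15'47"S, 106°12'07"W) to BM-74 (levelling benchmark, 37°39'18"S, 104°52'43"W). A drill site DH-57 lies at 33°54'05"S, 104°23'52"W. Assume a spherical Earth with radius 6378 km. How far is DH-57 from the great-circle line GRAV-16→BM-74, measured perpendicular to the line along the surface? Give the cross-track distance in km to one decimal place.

GRAV-16: φ = -35.26306°, λ = -106.20194°
BM-74: φ = -37.65500°, λ = -104.87861°
DH-57: φ = -33.90139°, λ = -104.39778°
δ₁₃ = central angle GRAV-16→DH-57 = 0.035168 rad  (haversine)
θ₁₃ = bearing GRAV-16→DH-57 = 48.003°,  θ₁₂ = bearing GRAV-16→BM-74 = 156.403°
dₓₜ = R·arcsin(sin δ₁₃ · sin(θ₁₃ − θ₁₂)) = 6378·arcsin(0.03516·sin(-108.400°)) = -212.832 km
|dₓₜ| = 212.832 km

212.8 km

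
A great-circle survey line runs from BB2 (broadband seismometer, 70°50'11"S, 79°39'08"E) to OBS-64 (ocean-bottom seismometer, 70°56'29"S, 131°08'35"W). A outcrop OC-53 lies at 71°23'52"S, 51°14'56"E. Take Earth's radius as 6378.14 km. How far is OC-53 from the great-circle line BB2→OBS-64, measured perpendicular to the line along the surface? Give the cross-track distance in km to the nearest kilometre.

1016 km

BB2: φ = -70.83639°, λ = +79.65222°
OBS-64: φ = -70.94139°, λ = -131.14306°
OC-53: φ = -71.39778°, λ = +51.24889°
δ₁₃ = central angle BB2→OC-53 = 0.159251 rad  (haversine)
θ₁₃ = bearing BB2→OC-53 = 253.111°,  θ₁₂ = bearing BB2→OBS-64 = 163.795°
dₓₜ = R·arcsin(sin δ₁₃ · sin(θ₁₃ − θ₁₂)) = 6378.14·arcsin(0.15858·sin(89.316°)) = 1015.650 km
|dₓₜ| = 1015.650 km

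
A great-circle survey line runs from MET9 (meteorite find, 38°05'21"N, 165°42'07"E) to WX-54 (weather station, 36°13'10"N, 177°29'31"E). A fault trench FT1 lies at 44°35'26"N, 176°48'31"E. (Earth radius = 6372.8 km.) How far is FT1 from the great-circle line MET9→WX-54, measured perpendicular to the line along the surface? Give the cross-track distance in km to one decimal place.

886.3 km

MET9: φ = +38.08917°, λ = +165.70194°
WX-54: φ = +36.21944°, λ = +177.49194°
FT1: φ = +44.59056°, λ = +176.80861°
δ₁₃ = central angle MET9→FT1 = 0.184265 rad  (haversine)
θ₁₃ = bearing MET9→FT1 = 48.480°,  θ₁₂ = bearing MET9→WX-54 = 97.645°
dₓₜ = R·arcsin(sin δ₁₃ · sin(θ₁₃ − θ₁₂)) = 6372.8·arcsin(0.18322·sin(-49.165°)) = -886.297 km
|dₓₜ| = 886.297 km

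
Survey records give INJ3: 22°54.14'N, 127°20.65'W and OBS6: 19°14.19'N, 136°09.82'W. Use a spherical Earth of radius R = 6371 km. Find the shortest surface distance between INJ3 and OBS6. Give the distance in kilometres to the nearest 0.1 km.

INJ3: φ = +22.90233°, λ = -127.34417°
OBS6: φ = +19.23650°, λ = -136.16367°
Δφ = -3.6658°,  Δλ = -8.8195°
a = sin²(Δφ/2) + cos φ₁ cos φ₂ sin²(Δλ/2) = 0.006165
c = 2·arcsin(√a) = 0.157194 rad = 9.0066°
d = R·c = 6371 × 0.157194 = 1001.5 km

1001.5 km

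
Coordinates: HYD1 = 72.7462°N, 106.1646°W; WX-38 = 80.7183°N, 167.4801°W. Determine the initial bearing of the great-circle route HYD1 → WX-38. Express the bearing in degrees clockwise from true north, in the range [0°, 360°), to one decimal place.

327.1°

Δλ = -61.3155°
y = sin Δλ · cos φ₂ = -0.141495
x = cos φ₁ sin φ₂ − sin φ₁ cos φ₂ cos Δλ = 0.218789
θ = atan2(y, x) = -32.8915° → 327.1085° (mod 360°)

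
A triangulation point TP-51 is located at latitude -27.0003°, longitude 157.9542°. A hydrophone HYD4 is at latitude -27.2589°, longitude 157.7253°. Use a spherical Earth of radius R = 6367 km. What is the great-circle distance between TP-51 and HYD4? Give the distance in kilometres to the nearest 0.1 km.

Δφ = -0.2586°,  Δλ = -0.2289°
a = sin²(Δφ/2) + cos φ₁ cos φ₂ sin²(Δλ/2) = 0.000008
c = 2·arcsin(√a) = 0.005746 rad = 0.3292°
d = R·c = 6367 × 0.005746 = 36.6 km

36.6 km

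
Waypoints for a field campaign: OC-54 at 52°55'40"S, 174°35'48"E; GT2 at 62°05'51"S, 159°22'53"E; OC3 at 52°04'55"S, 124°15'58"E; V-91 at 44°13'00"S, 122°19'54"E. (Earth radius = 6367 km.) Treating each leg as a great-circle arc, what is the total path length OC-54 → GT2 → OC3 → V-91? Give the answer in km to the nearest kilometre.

OC-54: φ = -52.92778°, λ = +174.59667°
GT2: φ = -62.09750°, λ = +159.38139°
OC3: φ = -52.08194°, λ = +124.26611°
V-91: φ = -44.21667°, λ = +122.33167°
OC-54→GT2: c = 0.213327 rad, d = 1358.25 km
GT2→OC3: c = 0.369745 rad, d = 2354.17 km
OC3→V-91: c = 0.139097 rad, d = 885.63 km
Total = 1358.25 + 2354.17 + 885.63 = 4598.05 km

4598 km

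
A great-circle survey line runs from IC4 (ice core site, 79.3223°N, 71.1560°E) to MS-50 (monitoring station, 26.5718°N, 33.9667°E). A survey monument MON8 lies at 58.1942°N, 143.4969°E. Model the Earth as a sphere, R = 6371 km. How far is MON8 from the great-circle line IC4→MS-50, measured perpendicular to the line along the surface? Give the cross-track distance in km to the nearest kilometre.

2467 km

δ₁₃ = central angle IC4→MON8 = 0.526149 rad  (haversine)
θ₁₃ = bearing IC4→MON8 = 89.960°,  θ₁₂ = bearing IC4→MS-50 = 221.211°
dₓₜ = R·arcsin(sin δ₁₃ · sin(θ₁₃ − θ₁₂)) = 6371·arcsin(0.50221·sin(-131.251°)) = -2466.670 km
|dₓₜ| = 2466.670 km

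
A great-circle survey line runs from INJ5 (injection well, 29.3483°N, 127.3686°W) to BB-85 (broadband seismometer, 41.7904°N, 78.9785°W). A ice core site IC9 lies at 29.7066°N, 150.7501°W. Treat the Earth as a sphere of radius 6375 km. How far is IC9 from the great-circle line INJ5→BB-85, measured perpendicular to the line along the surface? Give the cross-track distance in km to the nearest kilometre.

δ₁₃ = central angle INJ5→IC9 = 0.354530 rad  (haversine)
θ₁₃ = bearing INJ5→IC9 = 276.818°,  θ₁₂ = bearing INJ5→BB-85 = 58.755°
dₓₜ = R·arcsin(sin δ₁₃ · sin(θ₁₃ − θ₁₂)) = 6375·arcsin(0.34715·sin(218.063°)) = -1375.069 km
|dₓₜ| = 1375.069 km

1375 km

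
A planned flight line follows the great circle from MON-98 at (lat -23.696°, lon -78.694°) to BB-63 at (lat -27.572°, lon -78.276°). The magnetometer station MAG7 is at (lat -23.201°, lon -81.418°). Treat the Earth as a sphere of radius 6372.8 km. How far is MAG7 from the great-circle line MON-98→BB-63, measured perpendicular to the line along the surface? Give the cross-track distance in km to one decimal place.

272.2 km

δ₁₃ = central angle MON-98→MAG7 = 0.044463 rad  (haversine)
θ₁₃ = bearing MON-98→MAG7 = 280.660°,  θ₁₂ = bearing MON-98→BB-63 = 174.536°
dₓₜ = R·arcsin(sin δ₁₃ · sin(θ₁₃ − θ₁₂)) = 6372.8·arcsin(0.04445·sin(106.124°)) = 272.202 km
|dₓₜ| = 272.202 km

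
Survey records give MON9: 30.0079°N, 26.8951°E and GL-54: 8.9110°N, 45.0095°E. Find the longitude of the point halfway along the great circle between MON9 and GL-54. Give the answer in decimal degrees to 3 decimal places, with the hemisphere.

Bx = cos φ₂ cos Δλ = 0.938966,  By = cos φ₂ sin Δλ = 0.307163
φₘ = atan2(sin φ₁ + sin φ₂, √((cos φ₁ + Bx)² + By²)) = 19.68536°
λₘ = λ₁ + atan2(By, cos φ₁ + Bx) = 36.55320°

36.553°E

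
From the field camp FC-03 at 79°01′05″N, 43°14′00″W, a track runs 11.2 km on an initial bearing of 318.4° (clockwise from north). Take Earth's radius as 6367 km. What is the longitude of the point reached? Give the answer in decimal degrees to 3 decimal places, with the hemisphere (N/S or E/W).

43.587°W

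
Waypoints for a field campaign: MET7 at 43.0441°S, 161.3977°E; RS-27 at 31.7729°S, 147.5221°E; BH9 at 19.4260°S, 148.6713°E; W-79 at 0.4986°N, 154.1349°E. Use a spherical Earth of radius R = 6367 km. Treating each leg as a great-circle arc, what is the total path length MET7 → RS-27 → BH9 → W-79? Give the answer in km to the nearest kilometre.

5417 km

MET7→RS-27: c = 0.274420 rad, d = 1747.23 km
RS-27→BH9: c = 0.216247 rad, d = 1376.84 km
BH9→W-79: c = 0.360111 rad, d = 2292.83 km
Total = 1747.23 + 1376.84 + 2292.83 = 5416.91 km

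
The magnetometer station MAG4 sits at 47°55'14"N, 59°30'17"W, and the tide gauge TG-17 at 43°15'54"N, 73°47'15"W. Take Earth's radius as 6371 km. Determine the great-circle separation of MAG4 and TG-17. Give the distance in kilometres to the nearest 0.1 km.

1223.5 km

MAG4: φ = +47.92056°, λ = -59.50472°
TG-17: φ = +43.26500°, λ = -73.78750°
Δφ = -4.6556°,  Δλ = -14.2828°
a = sin²(Δφ/2) + cos φ₁ cos φ₂ sin²(Δλ/2) = 0.009192
c = 2·arcsin(√a) = 0.192043 rad = 11.0032°
d = R·c = 6371 × 0.192043 = 1223.5 km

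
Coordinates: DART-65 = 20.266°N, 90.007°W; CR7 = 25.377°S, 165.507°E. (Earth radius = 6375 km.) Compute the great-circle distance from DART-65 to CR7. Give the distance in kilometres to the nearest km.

Δφ = -45.6430°,  Δλ = -104.4860°
a = sin²(Δφ/2) + cos φ₁ cos φ₂ sin²(Δλ/2) = 0.680232
c = 2·arcsin(√a) = 1.939562 rad = 111.1287°
d = R·c = 6375 × 1.939562 = 12364.7 km

12365 km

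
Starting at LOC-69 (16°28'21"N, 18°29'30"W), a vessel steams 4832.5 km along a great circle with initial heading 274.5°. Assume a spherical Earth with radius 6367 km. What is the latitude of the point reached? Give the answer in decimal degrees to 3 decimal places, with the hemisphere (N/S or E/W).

LOC-69: φ = +16.47250°, λ = -18.49167°
δ = d/R = 4832.5/6367 = 0.758992 rad
φ₂ = arcsin(sin φ₁ cos δ + cos φ₁ sin δ cos θ)
   = arcsin(0.28356·0.72553 + 0.95896·0.68819·0.07846) = 14.92215°
λ₂ = λ₁ + atan2(sin θ sin δ cos φ₁, cos δ − sin φ₁ sin φ₂) = -63.72763°

14.922°N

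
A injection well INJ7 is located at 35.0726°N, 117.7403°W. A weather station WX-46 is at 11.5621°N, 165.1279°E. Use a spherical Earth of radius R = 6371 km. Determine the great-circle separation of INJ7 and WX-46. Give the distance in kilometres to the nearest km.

Δφ = -23.5105°,  Δλ = -77.1318°
a = sin²(Δφ/2) + cos φ₁ cos φ₂ sin²(Δλ/2) = 0.353129
c = 2·arcsin(√a) = 1.272657 rad = 72.9179°
d = R·c = 6371 × 1.272657 = 8108.1 km

8108 km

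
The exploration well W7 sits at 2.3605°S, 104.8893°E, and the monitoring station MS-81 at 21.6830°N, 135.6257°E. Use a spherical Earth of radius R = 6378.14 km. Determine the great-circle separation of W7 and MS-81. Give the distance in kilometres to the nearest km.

4284 km

Δφ = 24.0435°,  Δλ = 30.7364°
a = sin²(Δφ/2) + cos φ₁ cos φ₂ sin²(Δλ/2) = 0.108593
c = 2·arcsin(√a) = 0.671620 rad = 38.4810°
d = R·c = 6378.14 × 0.671620 = 4283.7 km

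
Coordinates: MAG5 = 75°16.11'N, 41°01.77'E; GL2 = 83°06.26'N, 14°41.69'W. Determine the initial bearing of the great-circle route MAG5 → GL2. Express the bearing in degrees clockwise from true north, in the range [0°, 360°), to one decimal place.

MAG5: φ = +75.26850°, λ = +41.02950°
GL2: φ = +83.10433°, λ = -14.69483°
Δλ = -55.7243°
y = sin Δλ · cos φ₂ = -0.099212
x = cos φ₁ sin φ₂ − sin φ₁ cos φ₂ cos Δλ = 0.187057
θ = atan2(y, x) = -27.9406° → 332.0594° (mod 360°)

332.1°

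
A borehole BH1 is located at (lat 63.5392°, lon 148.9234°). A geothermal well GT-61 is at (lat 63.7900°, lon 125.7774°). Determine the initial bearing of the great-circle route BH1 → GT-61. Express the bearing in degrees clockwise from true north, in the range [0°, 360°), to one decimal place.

Δλ = -23.1460°
y = sin Δλ · cos φ₂ = -0.173607
x = cos φ₁ sin φ₂ − sin φ₁ cos φ₂ cos Δλ = 0.036204
θ = atan2(y, x) = -78.2203° → 281.7797° (mod 360°)

281.8°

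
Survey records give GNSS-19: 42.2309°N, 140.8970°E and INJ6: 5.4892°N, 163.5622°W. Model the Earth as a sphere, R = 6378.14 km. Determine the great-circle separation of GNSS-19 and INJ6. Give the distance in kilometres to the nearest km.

Δφ = -36.7417°,  Δλ = 55.5408°
a = sin²(Δφ/2) + cos φ₁ cos φ₂ sin²(Δλ/2) = 0.259336
c = 2·arcsin(√a) = 1.068626 rad = 61.2278°
d = R·c = 6378.14 × 1.068626 = 6815.8 km

6816 km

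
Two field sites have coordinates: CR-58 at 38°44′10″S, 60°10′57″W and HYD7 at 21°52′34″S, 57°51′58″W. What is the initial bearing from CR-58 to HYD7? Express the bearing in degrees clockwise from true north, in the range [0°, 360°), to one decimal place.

7.4°

CR-58: φ = -38.73611°, λ = -60.18250°
HYD7: φ = -21.87611°, λ = -57.86611°
Δλ = 2.3164°
y = sin Δλ · cos φ₂ = 0.037507
x = cos φ₁ sin φ₂ − sin φ₁ cos φ₂ cos Δλ = 0.289560
θ = atan2(y, x) = 7.3805° → 7.3805° (mod 360°)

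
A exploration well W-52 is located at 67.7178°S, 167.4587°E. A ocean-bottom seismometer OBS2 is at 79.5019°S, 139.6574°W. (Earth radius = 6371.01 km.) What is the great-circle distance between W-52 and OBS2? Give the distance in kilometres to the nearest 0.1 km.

Δφ = -11.7841°,  Δλ = 52.8839°
a = sin²(Δφ/2) + cos φ₁ cos φ₂ sin²(Δλ/2) = 0.024237
c = 2·arcsin(√a) = 0.312633 rad = 17.9126°
d = R·c = 6371.01 × 0.312633 = 1991.8 km

1991.8 km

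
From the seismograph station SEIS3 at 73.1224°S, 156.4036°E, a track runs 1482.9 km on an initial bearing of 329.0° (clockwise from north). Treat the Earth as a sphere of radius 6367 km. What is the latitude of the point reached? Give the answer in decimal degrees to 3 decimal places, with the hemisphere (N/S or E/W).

δ = d/R = 1482.9/6367 = 0.232904 rad
φ₂ = arcsin(sin φ₁ cos δ + cos φ₁ sin δ cos θ)
   = arcsin(-0.95693·0.97300 + 0.29033·0.23080·0.85717) = -60.88590°
λ₂ = λ₁ + atan2(sin θ sin δ cos φ₁, cos δ − sin φ₁ sin φ₂) = 142.26208°

60.886°S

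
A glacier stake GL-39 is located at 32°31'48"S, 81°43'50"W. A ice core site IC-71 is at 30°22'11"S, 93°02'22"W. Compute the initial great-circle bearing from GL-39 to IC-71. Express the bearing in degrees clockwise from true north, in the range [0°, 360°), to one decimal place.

279.6°

GL-39: φ = -32.53000°, λ = -81.73056°
IC-71: φ = -30.36972°, λ = -93.03944°
Δλ = -11.3089°
y = sin Δλ · cos φ₂ = -0.169190
x = cos φ₁ sin φ₂ − sin φ₁ cos φ₂ cos Δλ = 0.028687
θ = atan2(y, x) = -80.3767° → 279.6233° (mod 360°)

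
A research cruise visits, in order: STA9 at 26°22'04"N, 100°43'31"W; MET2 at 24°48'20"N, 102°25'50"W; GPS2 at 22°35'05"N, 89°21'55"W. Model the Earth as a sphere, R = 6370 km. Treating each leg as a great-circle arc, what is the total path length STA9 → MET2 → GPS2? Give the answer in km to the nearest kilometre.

1596 km

STA9: φ = +26.36778°, λ = -100.72528°
MET2: φ = +24.80556°, λ = -102.43056°
GPS2: φ = +22.58472°, λ = -89.36528°
STA9→MET2: c = 0.038262 rad, d = 243.73 km
MET2→GPS2: c = 0.212283 rad, d = 1352.24 km
Total = 243.73 + 1352.24 = 1595.97 km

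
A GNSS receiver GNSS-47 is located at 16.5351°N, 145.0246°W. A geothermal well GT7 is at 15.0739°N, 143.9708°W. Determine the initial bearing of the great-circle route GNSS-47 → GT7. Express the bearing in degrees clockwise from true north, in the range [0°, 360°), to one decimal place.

Δλ = 1.0538°
y = sin Δλ · cos φ₂ = 0.017758
x = cos φ₁ sin φ₂ − sin φ₁ cos φ₂ cos Δλ = -0.025454
θ = atan2(y, x) = 145.0973° → 145.0973° (mod 360°)

145.1°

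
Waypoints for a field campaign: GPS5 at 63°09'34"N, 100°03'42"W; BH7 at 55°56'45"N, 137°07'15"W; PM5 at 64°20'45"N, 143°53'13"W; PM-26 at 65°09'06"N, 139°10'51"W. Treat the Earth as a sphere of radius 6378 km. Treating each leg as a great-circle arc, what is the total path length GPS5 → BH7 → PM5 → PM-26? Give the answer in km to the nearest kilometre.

3448 km

GPS5: φ = +63.15944°, λ = -100.06167°
BH7: φ = +55.94583°, λ = -137.12083°
PM5: φ = +64.34583°, λ = -143.88694°
PM-26: φ = +65.15167°, λ = -139.18083°
GPS5→BH7: c = 0.345176 rad, d = 2201.54 km
BH7→PM5: c = 0.157746 rad, d = 1006.10 km
PM5→PM-26: c = 0.037745 rad, d = 240.74 km
Total = 2201.54 + 1006.10 + 240.74 = 3448.38 km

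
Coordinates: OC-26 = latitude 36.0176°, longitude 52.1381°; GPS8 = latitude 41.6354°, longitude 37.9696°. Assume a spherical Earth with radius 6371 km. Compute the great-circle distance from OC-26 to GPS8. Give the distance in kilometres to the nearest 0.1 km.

Δφ = 5.6178°,  Δλ = -14.1685°
a = sin²(Δφ/2) + cos φ₁ cos φ₂ sin²(Δλ/2) = 0.011596
c = 2·arcsin(√a) = 0.215789 rad = 12.3638°
d = R·c = 6371 × 0.215789 = 1374.8 km

1374.8 km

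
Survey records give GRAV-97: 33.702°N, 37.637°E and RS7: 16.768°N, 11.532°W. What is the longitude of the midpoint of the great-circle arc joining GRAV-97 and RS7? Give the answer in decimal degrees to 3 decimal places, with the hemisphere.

11.214°E

Bx = cos φ₂ cos Δλ = 0.626030,  By = cos φ₂ sin Δλ = -0.724470
φₘ = atan2(sin φ₁ + sin φ₂, √((cos φ₁ + Bx)² + By²)) = 27.38542°
λₘ = λ₁ + atan2(By, cos φ₁ + Bx) = 11.21400°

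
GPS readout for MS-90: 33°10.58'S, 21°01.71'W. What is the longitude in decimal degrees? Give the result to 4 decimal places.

21.0285°W

21° + 1.71′/60 = 21 + 0.02850 = 21.0285°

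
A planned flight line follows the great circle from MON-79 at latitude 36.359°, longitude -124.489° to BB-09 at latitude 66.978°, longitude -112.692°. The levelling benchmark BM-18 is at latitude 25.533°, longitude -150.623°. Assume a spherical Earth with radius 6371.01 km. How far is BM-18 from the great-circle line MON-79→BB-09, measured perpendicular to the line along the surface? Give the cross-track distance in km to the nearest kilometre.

2430 km

δ₁₃ = central angle MON-79→BM-18 = 0.432521 rad  (haversine)
θ₁₃ = bearing MON-79→BM-18 = 251.480°,  θ₁₂ = bearing MON-79→BB-09 = 8.838°
dₓₜ = R·arcsin(sin δ₁₃ · sin(θ₁₃ − θ₁₂)) = 6371.01·arcsin(0.41916·sin(242.642°)) = -2430.312 km
|dₓₜ| = 2430.312 km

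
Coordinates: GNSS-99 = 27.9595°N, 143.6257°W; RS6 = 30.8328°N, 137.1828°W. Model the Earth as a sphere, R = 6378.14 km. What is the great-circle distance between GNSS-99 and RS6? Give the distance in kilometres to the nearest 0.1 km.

701.8 km

Δφ = 2.8733°,  Δλ = 6.4429°
a = sin²(Δφ/2) + cos φ₁ cos φ₂ sin²(Δλ/2) = 0.003024
c = 2·arcsin(√a) = 0.110032 rad = 6.3043°
d = R·c = 6378.14 × 0.110032 = 701.8 km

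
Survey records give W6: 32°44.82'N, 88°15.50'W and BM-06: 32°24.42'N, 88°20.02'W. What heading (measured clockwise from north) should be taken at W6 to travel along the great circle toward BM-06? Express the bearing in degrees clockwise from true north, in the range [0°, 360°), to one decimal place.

W6: φ = +32.74700°, λ = -88.25833°
BM-06: φ = +32.40700°, λ = -88.33367°
Δλ = -0.0753°
y = sin Δλ · cos φ₂ = -0.001110
x = cos φ₁ sin φ₂ − sin φ₁ cos φ₂ cos Δλ = -0.005934
θ = atan2(y, x) = -169.4038° → 190.5962° (mod 360°)

190.6°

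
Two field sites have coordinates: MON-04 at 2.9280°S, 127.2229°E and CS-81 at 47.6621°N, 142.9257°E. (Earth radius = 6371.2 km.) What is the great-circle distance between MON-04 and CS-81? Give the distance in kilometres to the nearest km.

Δφ = 50.5901°,  Δλ = 15.7028°
a = sin²(Δφ/2) + cos φ₁ cos φ₂ sin²(Δλ/2) = 0.195120
c = 2·arcsin(√a) = 0.915038 rad = 52.4278°
d = R·c = 6371.2 × 0.915038 = 5829.9 km

5830 km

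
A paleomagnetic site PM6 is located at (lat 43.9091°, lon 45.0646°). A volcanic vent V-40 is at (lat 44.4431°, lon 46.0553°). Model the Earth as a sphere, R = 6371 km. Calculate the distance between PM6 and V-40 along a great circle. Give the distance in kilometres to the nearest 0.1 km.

Δφ = 0.5340°,  Δλ = 0.9907°
a = sin²(Δφ/2) + cos φ₁ cos φ₂ sin²(Δλ/2) = 0.000060
c = 2·arcsin(√a) = 0.015513 rad = 0.8888°
d = R·c = 6371 × 0.015513 = 98.8 km

98.8 km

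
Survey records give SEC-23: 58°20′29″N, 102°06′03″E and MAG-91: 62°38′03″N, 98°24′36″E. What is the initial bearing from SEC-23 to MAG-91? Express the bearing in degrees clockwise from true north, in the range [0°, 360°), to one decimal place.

338.6°

SEC-23: φ = +58.34139°, λ = +102.10083°
MAG-91: φ = +62.63417°, λ = +98.41000°
Δλ = -3.6908°
y = sin Δλ · cos φ₂ = -0.029590
x = cos φ₁ sin φ₂ − sin φ₁ cos φ₂ cos Δλ = 0.075665
θ = atan2(y, x) = -21.3590° → 338.6410° (mod 360°)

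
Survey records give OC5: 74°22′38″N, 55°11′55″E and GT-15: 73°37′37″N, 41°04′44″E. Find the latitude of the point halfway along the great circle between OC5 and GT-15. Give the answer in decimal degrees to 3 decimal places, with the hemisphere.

74.117°N

OC5: φ = +74.37722°, λ = +55.19861°
GT-15: φ = +73.62694°, λ = +41.07889°
Bx = cos φ₂ cos Δλ = 0.273374,  By = cos φ₂ sin Δλ = -0.068767
φₘ = atan2(sin φ₁ + sin φ₂, √((cos φ₁ + Bx)² + By²)) = 74.11717°
λₘ = λ₁ + atan2(By, cos φ₁ + Bx) = 47.97670°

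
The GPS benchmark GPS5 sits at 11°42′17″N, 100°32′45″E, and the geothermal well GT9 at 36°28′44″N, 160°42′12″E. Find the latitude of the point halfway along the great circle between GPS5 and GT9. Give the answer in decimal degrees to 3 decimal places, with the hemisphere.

27.289°N

GPS5: φ = +11.70472°, λ = +100.54583°
GT9: φ = +36.47889°, λ = +160.70333°
Bx = cos φ₂ cos Δλ = 0.400122,  By = cos φ₂ sin Δλ = 0.697453
φₘ = atan2(sin φ₁ + sin φ₂, √((cos φ₁ + Bx)² + By²)) = 27.28925°
λₘ = λ₁ + atan2(By, cos φ₁ + Bx) = 127.36912°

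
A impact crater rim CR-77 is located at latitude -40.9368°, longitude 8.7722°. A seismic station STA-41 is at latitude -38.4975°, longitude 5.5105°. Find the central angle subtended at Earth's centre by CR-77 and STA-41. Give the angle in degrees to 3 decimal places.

3.499°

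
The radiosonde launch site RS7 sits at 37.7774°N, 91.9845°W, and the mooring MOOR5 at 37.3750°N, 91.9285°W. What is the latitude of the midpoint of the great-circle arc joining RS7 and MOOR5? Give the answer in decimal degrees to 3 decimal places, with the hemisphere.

37.576°N

Bx = cos φ₂ cos Δλ = 0.794679,  By = cos φ₂ sin Δλ = 0.000777
φₘ = atan2(sin φ₁ + sin φ₂, √((cos φ₁ + Bx)² + By²)) = 37.57620°
λₘ = λ₁ + atan2(By, cos φ₁ + Bx) = -91.95642°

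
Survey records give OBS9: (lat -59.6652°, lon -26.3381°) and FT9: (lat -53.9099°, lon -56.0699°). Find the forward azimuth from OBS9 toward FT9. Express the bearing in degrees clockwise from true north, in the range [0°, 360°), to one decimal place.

276.5°

Δλ = -29.7318°
y = sin Δλ · cos φ₂ = -0.292137
x = cos φ₁ sin φ₂ − sin φ₁ cos φ₂ cos Δλ = 0.033351
θ = atan2(y, x) = -83.4871° → 276.5129° (mod 360°)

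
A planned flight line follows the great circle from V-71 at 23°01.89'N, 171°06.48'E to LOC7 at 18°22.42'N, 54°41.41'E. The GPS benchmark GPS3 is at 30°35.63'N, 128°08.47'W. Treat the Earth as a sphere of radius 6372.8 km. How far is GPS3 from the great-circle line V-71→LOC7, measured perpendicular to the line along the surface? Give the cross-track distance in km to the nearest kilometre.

V-71: φ = +23.03150°, λ = +171.10800°
LOC7: φ = +18.37367°, λ = +54.69017°
GPS3: φ = +30.59383°, λ = -128.14117°
δ₁₃ = central angle V-71→GPS3 = 0.944452 rad  (haversine)
θ₁₃ = bearing V-71→GPS3 = 67.975°,  θ₁₂ = bearing V-71→LOC7 = 298.177°
dₓₜ = R·arcsin(sin δ₁₃ · sin(θ₁₃ − θ₁₂)) = 6372.8·arcsin(0.81018·sin(-230.202°)) = 4281.806 km
|dₓₜ| = 4281.806 km

4282 km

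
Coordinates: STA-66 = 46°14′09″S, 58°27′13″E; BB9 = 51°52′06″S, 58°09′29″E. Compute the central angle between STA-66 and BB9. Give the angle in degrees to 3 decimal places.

STA-66: φ = -46.23583°, λ = +58.45361°
BB9: φ = -51.86833°, λ = +58.15806°
Δφ = -5.6325°,  Δλ = -0.2956°
a = sin²(Δφ/2) + cos φ₁ cos φ₂ sin²(Δλ/2) = 0.002417
c = 2·arcsin(√a) = 0.098364 rad = 5.6358°

5.636°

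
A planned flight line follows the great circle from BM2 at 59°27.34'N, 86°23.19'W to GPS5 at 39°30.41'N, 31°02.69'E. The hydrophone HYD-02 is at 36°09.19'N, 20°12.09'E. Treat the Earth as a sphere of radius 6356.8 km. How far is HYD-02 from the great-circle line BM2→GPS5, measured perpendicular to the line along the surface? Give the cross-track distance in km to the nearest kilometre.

1001 km

BM2: φ = +59.45567°, λ = -86.38650°
GPS5: φ = +39.50683°, λ = +31.04483°
HYD-02: φ = +36.15317°, λ = +20.20150°
δ₁₃ = central angle BM2→HYD-02 = 1.169150 rad  (haversine)
θ₁₃ = bearing BM2→HYD-02 = 57.219°,  θ₁₂ = bearing BM2→GPS5 = 47.413°
dₓₜ = R·arcsin(sin δ₁₃ · sin(θ₁₃ − θ₁₂)) = 6356.8·arcsin(0.92042·sin(9.806°)) = 1000.644 km
|dₓₜ| = 1000.644 km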